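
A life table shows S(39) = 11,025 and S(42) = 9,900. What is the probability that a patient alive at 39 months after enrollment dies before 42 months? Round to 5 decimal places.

0.10204

P(die before 42 | alive at 39) = 1 − S(42)/S(39) = 1 − 9,900/11,025 = (1,125)/11,025 = 0.102041.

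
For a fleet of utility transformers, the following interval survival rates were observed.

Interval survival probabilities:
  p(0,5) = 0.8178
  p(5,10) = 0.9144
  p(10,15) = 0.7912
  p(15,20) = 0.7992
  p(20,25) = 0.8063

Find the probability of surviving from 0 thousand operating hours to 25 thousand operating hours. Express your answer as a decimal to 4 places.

Chaining the interval survival probabilities: 0.8178 × 0.9144 × 0.7912 × 0.7992 × 0.8063.
= 0.381260.

0.3813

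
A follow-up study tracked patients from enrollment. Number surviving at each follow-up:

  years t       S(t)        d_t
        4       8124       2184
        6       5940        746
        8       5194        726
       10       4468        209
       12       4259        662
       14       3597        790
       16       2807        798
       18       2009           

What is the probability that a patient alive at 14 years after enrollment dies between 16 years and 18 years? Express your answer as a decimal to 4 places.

0.2219

This is the probability of reaching 16 but not 18, conditional on being alive at 14: (S(16) − S(18)) / S(14).
= (2807 − 2009) / 3597 = 798 / 3597 = 0.221852.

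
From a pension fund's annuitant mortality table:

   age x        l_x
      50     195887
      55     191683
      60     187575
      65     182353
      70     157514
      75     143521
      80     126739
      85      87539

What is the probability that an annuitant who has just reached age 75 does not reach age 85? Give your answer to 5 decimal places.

P(die before 85 | alive at 75) = 1 − l_85/l_75 = 1 − 87539/143521 = (55982)/143521 = 0.390061.

0.39006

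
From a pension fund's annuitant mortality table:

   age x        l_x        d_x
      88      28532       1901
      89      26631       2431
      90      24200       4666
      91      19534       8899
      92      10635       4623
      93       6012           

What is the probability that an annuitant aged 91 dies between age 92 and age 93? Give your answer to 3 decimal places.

We want 1|1q91 = (l_92 − l_93)/l_91.
This is the probability of reaching 92 but not 93, conditional on being alive at 91: (l_92 − l_93) / l_91.
= (10635 − 6012) / 19534 = 4623 / 19534 = 0.236664.

0.237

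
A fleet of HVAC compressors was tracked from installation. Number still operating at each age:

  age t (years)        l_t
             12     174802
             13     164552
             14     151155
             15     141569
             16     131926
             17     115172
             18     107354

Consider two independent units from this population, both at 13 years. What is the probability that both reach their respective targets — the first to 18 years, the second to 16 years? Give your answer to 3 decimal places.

p₁ = l_18/l_13 = 107354/164552 = 0.652402; p₂ = l_16/l_13 = 131926/164552 = 0.801728.
P(both) = p₁ × p₂ = 0.652402 × 0.801728 = 0.523049.

0.523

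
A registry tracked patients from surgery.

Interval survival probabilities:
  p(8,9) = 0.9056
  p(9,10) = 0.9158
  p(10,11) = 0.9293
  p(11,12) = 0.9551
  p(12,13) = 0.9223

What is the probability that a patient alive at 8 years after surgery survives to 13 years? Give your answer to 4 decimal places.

0.6789

Survival from 8 to 13 is the product of surviving each interval: 0.9056 × 0.9158 × 0.9293 × 0.9551 × 0.9223.
= 0.678913.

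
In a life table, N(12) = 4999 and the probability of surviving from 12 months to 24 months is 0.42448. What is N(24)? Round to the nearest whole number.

2122

N(24) = N(12) × p = 4999 × 0.42448 = 2122.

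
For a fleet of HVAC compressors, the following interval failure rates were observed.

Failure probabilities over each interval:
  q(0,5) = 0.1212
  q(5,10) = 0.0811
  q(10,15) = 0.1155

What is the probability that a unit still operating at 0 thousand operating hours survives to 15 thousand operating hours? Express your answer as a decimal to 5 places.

0.71426

Chaining the interval survival probabilities: (1 − 0.1212) × (1 − 0.0811) × (1 − 0.1155).
= 0.8788 × 0.9189 × 0.8845 = 0.714260.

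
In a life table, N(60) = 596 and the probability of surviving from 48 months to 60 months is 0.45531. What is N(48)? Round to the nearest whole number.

N(48) = N(60) / p = 596 / 0.45531 = 1309.

1309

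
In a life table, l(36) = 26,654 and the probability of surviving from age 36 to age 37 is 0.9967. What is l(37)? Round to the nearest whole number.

l(37) = l(36) × p = 26,654 × 0.9967 = 26566.

26566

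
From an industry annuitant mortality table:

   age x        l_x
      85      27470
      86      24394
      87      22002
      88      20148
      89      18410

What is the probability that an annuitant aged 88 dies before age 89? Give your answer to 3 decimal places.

P(die before 89 | alive at 88) = 1 − l_89/l_88 = 1 − 18410/20148 = (1738)/20148 = 0.086262.

0.086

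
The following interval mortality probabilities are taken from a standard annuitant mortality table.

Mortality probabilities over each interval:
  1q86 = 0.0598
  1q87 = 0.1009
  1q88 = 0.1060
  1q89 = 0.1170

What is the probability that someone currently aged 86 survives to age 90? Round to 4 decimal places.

0.6673

The overall survival probability is (1 − 0.0598) × (1 − 0.1009) × (1 − 0.1060) × (1 − 0.1170).
= 0.9402 × 0.8991 × 0.8940 × 0.8830 = 0.667308.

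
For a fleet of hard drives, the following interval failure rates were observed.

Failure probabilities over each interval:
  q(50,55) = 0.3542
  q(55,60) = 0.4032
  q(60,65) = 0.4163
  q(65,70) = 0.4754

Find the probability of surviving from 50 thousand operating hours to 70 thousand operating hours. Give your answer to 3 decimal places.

P(survive 50→70) = (1 − 0.3542) × (1 − 0.4032) × (1 − 0.4163) × (1 − 0.4754).
= 0.6458 × 0.5968 × 0.5837 × 0.5246 = 0.118017.

0.118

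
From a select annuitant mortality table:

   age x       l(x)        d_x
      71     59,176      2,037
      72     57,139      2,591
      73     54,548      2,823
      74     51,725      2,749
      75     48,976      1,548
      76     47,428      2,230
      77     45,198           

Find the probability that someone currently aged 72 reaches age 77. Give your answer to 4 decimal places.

The conditional survival probability is l(77)/l(72) = 45,198/57,139 = 0.791018.

0.7910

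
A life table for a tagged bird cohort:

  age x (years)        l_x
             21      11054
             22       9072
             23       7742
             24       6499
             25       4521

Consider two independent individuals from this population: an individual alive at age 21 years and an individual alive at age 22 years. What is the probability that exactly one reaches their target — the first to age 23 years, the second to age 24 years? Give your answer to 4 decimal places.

0.4133

p₁ = l_23/l_21 = 7742/11054 = 0.700380; p₂ = l_24/l_22 = 6499/9072 = 0.716380.
P(exactly one) = p₁(1−p₂) + (1−p₁)p₂ = 0.198642 + 0.214642 = 0.413284.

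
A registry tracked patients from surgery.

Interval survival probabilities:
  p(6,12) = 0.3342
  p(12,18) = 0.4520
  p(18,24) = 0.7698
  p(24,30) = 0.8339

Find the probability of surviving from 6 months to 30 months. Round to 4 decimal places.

0.0970

Chaining the interval survival probabilities: 0.3342 × 0.4520 × 0.7698 × 0.8339.
= 0.096970.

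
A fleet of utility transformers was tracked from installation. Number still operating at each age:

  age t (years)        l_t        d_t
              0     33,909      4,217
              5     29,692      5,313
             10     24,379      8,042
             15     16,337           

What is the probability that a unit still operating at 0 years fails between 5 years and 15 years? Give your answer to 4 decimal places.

0.3938

This is the probability of reaching 5 but not 15, conditional on being operational at 0: (l_5 − l_15) / l_0.
= (29,692 − 16,337) / 33,909 = 13,355 / 33,909 = 0.393848.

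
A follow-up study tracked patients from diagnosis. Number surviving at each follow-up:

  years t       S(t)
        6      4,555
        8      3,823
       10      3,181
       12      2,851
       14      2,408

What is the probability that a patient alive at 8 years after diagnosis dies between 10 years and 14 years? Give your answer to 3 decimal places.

0.202

This is the probability of reaching 10 but not 14, conditional on being alive at 8: (S(10) − S(14)) / S(8).
= (3,181 − 2,408) / 3,823 = 773 / 3,823 = 0.202197.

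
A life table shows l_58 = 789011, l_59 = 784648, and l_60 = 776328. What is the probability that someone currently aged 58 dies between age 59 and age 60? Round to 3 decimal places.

This is the probability of reaching 59 but not 60, conditional on being alive at 58: (l_59 − l_60) / l_58.
= (784648 − 776328) / 789011 = 8320 / 789011 = 0.010545.

0.011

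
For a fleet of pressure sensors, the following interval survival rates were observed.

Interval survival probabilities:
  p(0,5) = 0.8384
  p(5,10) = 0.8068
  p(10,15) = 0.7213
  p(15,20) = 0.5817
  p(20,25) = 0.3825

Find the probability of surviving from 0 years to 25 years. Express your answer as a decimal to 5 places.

0.10856

P(survive 0→25) = 0.8384 × 0.8068 × 0.7213 × 0.5817 × 0.3825.
= 0.108558.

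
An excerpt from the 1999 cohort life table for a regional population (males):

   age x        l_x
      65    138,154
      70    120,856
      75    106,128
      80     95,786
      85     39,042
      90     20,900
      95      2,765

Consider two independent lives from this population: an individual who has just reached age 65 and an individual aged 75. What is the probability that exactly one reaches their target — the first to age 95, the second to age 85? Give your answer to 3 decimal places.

p₁ = l_95/l_65 = 2,765/138,154 = 0.020014; p₂ = l_85/l_75 = 39,042/106,128 = 0.367877.
P(exactly one) = p₁(1−p₂) + (1−p₁)p₂ = 0.012651 + 0.360514 = 0.373166.

0.373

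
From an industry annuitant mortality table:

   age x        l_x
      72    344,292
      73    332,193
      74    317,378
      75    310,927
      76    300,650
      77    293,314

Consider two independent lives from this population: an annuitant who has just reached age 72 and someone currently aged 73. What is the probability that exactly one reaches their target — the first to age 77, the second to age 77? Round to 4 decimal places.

p₁ = l_77/l_72 = 293,314/344,292 = 0.851934; p₂ = l_77/l_73 = 293,314/332,193 = 0.882963.
P(exactly one) = p₁(1−p₂) + (1−p₁)p₂ = 0.099708 + 0.130737 = 0.230445.

0.2304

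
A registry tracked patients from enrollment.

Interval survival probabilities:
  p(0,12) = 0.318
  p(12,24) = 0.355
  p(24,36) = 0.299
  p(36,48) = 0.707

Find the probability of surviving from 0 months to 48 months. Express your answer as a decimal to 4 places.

The overall survival probability is 0.318 × 0.355 × 0.299 × 0.707.
= 0.023864.

0.0239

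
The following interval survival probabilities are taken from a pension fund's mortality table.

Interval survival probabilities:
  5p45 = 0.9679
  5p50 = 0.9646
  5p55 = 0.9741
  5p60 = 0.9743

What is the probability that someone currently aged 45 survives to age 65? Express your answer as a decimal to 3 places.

0.886

20p45 = 0.9679 × 0.9646 × 0.9741 × 0.9743.
= 0.886082.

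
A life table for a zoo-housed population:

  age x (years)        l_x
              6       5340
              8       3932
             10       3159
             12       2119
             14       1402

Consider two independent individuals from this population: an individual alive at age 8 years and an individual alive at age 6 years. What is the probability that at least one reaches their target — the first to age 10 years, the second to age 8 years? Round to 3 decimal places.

p₁ = l_10/l_8 = 3159/3932 = 0.803408; p₂ = l_8/l_6 = 3932/5340 = 0.736330.
P(at least one) = 1 − (1−p₁)(1−p₂) = 1 − 0.196592 × 0.263670 = 0.948165.

0.948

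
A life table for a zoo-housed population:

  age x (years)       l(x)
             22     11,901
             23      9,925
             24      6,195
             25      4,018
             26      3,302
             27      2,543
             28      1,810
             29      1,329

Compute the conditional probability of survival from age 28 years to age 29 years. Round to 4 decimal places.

The conditional survival probability is l(29)/l(28) = 1,329/1,810 = 0.734254.

0.7343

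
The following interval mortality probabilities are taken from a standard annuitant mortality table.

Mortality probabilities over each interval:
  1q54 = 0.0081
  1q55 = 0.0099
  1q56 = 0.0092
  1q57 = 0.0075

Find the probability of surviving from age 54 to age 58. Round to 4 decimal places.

The overall survival probability is (1 − 0.0081) × (1 − 0.0099) × (1 − 0.0092) × (1 − 0.0075).
= 0.9919 × 0.9901 × 0.9908 × 0.9925 = 0.965747.

0.9657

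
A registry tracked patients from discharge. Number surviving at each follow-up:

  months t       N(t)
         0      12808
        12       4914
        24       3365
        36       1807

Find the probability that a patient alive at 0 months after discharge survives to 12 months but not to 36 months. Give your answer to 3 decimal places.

This is the probability of reaching 12 but not 36, conditional on being alive at 0: (N(12) − N(36)) / N(0).
= (4914 − 1807) / 12808 = 3107 / 12808 = 0.242583.

0.243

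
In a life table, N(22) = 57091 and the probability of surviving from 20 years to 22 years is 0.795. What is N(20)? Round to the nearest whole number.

71813

N(20) = N(22) / p = 57091 / 0.795 = 71813.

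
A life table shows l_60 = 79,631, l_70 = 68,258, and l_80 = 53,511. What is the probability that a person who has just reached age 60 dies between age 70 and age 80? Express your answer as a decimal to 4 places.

This is the probability of reaching 70 but not 80, conditional on being alive at 60: (l_70 − l_80) / l_60.
= (68,258 − 53,511) / 79,631 = 14,747 / 79,631 = 0.185192.

0.1852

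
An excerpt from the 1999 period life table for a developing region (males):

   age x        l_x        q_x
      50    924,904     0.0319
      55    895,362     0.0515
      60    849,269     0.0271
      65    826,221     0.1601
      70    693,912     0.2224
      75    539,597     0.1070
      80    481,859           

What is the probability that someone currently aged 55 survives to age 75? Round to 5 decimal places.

0.60266

We want 20p55 = l_75/l_55.
The conditional survival probability is l_75/l_55 = 539,597/895,362 = 0.602658.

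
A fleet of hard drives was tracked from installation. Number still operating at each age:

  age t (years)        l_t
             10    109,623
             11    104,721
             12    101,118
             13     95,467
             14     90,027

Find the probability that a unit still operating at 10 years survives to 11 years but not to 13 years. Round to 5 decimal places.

0.08442

This is the probability of reaching 11 but not 13, conditional on being operational at 10: (l_11 − l_13) / l_10.
= (104,721 − 95,467) / 109,623 = 9,254 / 109,623 = 0.084417.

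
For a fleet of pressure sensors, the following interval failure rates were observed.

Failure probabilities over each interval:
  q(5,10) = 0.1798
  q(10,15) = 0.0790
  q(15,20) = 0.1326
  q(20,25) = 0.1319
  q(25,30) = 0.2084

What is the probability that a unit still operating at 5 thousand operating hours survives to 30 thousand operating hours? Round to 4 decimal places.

0.4503

P(survive 5→30) = (1 − 0.1798) × (1 − 0.0790) × (1 − 0.1326) × (1 − 0.1319) × (1 − 0.2084).
= 0.8202 × 0.9210 × 0.8674 × 0.8681 × 0.7916 = 0.450271.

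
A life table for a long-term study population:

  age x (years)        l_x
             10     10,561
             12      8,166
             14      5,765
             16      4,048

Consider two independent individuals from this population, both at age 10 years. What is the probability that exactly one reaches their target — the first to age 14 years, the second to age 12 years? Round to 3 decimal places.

0.475

p₁ = l_14/l_10 = 5,765/10,561 = 0.545876; p₂ = l_12/l_10 = 8,166/10,561 = 0.773222.
P(exactly one) = p₁(1−p₂) + (1−p₁)p₂ = 0.123793 + 0.351139 = 0.474931.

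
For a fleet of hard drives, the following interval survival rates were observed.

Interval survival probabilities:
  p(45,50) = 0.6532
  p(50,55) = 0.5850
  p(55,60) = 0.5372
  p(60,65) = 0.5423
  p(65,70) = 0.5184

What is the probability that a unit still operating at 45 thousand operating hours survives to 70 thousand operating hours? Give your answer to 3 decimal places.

0.058

The overall survival probability is 0.6532 × 0.5850 × 0.5372 × 0.5423 × 0.5184.
= 0.057709.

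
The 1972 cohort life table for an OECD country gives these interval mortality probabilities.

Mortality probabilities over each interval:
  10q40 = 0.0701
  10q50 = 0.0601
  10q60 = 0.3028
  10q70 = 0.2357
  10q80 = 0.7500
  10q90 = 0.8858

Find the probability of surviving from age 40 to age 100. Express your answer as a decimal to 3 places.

0.013

The overall survival probability is (1 − 0.0701) × (1 − 0.0601) × (1 − 0.3028) × (1 − 0.2357) × (1 − 0.7500) × (1 − 0.8858).
= 0.9299 × 0.9399 × 0.6972 × 0.7643 × 0.2500 × 0.1142 = 0.013297.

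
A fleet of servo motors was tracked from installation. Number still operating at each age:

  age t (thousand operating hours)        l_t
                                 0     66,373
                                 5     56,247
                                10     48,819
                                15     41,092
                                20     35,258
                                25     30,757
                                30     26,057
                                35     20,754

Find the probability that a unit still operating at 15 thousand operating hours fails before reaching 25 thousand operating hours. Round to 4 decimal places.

0.2515

P(fail before 25 | operational at 15) = 1 − l_25/l_15 = 1 − 30,757/41,092 = (10,335)/41,092 = 0.251509.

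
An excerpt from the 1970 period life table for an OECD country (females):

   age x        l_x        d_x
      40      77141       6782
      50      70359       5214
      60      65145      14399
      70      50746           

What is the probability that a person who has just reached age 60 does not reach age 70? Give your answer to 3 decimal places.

P(die before 70 | alive at 60) = 1 − l_70/l_60 = 1 − 50746/65145 = (14399)/65145 = 0.221030.

0.221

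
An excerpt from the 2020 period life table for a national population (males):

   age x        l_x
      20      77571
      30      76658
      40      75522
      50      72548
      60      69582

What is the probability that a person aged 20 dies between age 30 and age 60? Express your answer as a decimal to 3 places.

We want 10|30q20 = (l_30 − l_60)/l_20.
This is the probability of reaching 30 but not 60, conditional on being alive at 20: (l_30 − l_60) / l_20.
= (76658 − 69582) / 77571 = 7076 / 77571 = 0.091220.

0.091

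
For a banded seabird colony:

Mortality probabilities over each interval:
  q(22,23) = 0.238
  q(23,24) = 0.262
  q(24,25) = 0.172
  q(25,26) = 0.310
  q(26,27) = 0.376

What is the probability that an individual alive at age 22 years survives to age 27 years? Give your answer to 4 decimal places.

P(survive 22→27) = (1 − 0.238) × (1 − 0.262) × (1 − 0.172) × (1 − 0.310) × (1 − 0.376).
= 0.762 × 0.738 × 0.828 × 0.690 × 0.624 = 0.200482.

0.2005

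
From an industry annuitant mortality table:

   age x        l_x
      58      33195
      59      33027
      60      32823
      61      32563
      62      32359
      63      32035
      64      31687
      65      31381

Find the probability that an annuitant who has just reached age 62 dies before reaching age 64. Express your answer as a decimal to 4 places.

P(die before 64 | alive at 62) = 1 − l_64/l_62 = 1 − 31687/32359 = (672)/32359 = 0.020767.

0.0208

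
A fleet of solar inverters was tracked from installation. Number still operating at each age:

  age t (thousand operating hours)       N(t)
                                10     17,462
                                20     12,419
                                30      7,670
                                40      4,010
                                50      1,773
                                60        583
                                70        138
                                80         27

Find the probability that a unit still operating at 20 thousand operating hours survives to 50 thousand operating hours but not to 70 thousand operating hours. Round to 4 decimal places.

0.1317

This is the probability of reaching 50 but not 70, conditional on being operational at 20: (N(50) − N(70)) / N(20).
= (1,773 − 138) / 12,419 = 1,635 / 12,419 = 0.131653.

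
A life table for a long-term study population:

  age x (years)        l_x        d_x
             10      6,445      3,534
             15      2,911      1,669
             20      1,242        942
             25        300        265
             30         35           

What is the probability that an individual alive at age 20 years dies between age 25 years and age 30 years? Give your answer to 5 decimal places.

0.21337

This is the probability of reaching 25 but not 30, conditional on being alive at 20: (l_25 − l_30) / l_20.
= (300 − 35) / 1,242 = 265 / 1,242 = 0.213366.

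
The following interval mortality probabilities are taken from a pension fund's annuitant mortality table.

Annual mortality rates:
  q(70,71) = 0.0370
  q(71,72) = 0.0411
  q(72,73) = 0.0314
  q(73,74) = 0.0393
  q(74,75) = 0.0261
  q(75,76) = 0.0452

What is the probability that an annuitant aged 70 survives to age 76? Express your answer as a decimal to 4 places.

0.7990

The overall survival probability is (1 − 0.0370) × (1 − 0.0411) × (1 − 0.0314) × (1 − 0.0393) × (1 − 0.0261) × (1 − 0.0452).
= 0.9630 × 0.9589 × 0.9686 × 0.9607 × 0.9739 × 0.9548 = 0.799022.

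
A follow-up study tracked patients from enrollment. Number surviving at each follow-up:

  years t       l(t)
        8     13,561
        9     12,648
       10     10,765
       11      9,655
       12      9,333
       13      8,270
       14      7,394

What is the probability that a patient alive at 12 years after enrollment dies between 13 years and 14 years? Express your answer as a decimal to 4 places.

0.0939

This is the probability of reaching 13 but not 14, conditional on being alive at 12: (l(13) − l(14)) / l(12).
= (8,270 − 7,394) / 9,333 = 876 / 9,333 = 0.093860.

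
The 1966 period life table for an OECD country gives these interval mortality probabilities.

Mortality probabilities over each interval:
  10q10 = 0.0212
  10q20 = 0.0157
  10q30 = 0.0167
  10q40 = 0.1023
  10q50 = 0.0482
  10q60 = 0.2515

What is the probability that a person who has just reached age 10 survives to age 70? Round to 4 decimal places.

0.6059

60p10 = (1 − 0.0212) × (1 − 0.0157) × (1 − 0.0167) × (1 − 0.1023) × (1 − 0.0482) × (1 − 0.2515).
= 0.9788 × 0.9843 × 0.9833 × 0.8977 × 0.9518 × 0.7485 = 0.605865.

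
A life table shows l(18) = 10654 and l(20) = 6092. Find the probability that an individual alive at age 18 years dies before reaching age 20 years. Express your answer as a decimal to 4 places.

P(die before 20 | alive at 18) = 1 − l(20)/l(18) = 1 − 6092/10654 = (4562)/10654 = 0.428196.

0.4282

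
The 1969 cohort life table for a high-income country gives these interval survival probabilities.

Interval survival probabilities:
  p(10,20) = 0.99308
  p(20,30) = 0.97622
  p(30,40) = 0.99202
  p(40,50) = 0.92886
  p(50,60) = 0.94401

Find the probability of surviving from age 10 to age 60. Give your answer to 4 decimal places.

0.8433

P(survive 10→60) = 0.99308 × 0.97622 × 0.99202 × 0.92886 × 0.94401.
= 0.843294.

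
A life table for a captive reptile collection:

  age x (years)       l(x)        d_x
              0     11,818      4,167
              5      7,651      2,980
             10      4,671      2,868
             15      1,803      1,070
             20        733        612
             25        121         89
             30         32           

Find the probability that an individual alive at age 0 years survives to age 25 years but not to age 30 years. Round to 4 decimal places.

This is the probability of reaching 25 but not 30, conditional on being alive at 0: (l(25) − l(30)) / l(0).
= (121 − 32) / 11,818 = 89 / 11,818 = 0.007531.

0.0075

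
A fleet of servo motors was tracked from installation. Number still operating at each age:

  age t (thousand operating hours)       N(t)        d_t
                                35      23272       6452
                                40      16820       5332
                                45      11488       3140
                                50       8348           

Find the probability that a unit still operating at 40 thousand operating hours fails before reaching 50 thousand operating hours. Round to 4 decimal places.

0.5037

P(fail before 50 | operational at 40) = 1 − N(50)/N(40) = 1 − 8348/16820 = (8472)/16820 = 0.503686.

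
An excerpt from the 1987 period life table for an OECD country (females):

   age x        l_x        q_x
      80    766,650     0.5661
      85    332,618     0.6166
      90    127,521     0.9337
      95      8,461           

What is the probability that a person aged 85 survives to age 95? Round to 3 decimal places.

0.025

We want 10p85 = l_95/l_85.
The conditional survival probability is l_95/l_85 = 8,461/332,618 = 0.025438.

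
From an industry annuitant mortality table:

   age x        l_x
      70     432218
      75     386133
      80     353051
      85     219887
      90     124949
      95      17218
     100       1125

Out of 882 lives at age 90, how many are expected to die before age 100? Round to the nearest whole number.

The relevant probability is 1 − 1125/124949 = 0.990996.
Expected number = 882 × 0.990996 = 874.

874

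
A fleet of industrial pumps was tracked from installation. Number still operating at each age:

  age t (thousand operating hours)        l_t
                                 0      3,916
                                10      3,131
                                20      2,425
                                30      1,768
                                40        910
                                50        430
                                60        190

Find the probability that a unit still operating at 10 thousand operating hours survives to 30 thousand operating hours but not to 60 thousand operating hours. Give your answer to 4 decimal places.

0.5040

This is the probability of reaching 30 but not 60, conditional on being operational at 10: (l_30 − l_60) / l_10.
= (1,768 − 190) / 3,131 = 1,578 / 3,131 = 0.503992.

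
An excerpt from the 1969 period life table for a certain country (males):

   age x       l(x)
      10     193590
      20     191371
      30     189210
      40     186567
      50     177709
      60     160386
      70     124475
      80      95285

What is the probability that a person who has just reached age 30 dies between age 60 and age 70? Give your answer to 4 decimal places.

This is the probability of reaching 60 but not 70, conditional on being alive at 30: (l(60) − l(70)) / l(30).
= (160386 − 124475) / 189210 = 35911 / 189210 = 0.189794.

0.1898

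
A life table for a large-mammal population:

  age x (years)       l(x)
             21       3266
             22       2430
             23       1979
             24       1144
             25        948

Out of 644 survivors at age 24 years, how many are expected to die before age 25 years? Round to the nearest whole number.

The relevant probability is 1 − 948/1144 = 0.171329.
Expected number = 644 × 0.171329 = 110.

110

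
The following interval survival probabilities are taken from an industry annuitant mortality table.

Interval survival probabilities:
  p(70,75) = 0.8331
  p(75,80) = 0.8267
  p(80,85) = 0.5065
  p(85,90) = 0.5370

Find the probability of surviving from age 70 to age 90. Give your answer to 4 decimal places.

0.1873

P(survive 70→90) = 0.8331 × 0.8267 × 0.5065 × 0.5370.
= 0.187326.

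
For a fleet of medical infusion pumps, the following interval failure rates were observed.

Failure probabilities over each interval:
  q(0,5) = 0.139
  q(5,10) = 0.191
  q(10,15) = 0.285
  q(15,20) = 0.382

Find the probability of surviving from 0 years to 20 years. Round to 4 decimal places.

P(survive 0→20) = (1 − 0.139) × (1 − 0.191) × (1 − 0.285) × (1 − 0.382).
= 0.861 × 0.809 × 0.715 × 0.618 = 0.307784.

0.3078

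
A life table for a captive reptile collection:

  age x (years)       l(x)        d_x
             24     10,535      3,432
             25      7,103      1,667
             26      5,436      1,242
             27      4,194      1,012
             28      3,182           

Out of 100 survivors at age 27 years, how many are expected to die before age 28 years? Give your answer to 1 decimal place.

24.1

The relevant probability is 1 − 3,182/4,194 = 0.241297.
Expected number = 100 × 0.241297 = 24.1.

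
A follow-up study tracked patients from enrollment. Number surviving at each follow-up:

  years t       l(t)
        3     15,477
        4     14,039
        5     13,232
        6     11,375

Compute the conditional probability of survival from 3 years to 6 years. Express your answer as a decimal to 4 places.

0.7350

The conditional survival probability is l(6)/l(3) = 11,375/15,477 = 0.734962.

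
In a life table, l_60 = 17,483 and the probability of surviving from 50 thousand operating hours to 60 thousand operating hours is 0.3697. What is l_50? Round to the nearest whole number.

47290

l_50 = l_60 / p = 17,483 / 0.3697 = 47290.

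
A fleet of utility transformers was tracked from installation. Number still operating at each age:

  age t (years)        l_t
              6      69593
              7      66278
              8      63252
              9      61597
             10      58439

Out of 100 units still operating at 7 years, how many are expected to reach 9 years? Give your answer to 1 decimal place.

92.9

The relevant probability is 61597/66278 = 0.929373.
Expected number = 100 × 0.929373 = 92.9.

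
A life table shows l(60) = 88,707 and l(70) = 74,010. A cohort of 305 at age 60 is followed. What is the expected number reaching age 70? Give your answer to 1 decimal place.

The relevant probability is 74,010/88,707 = 0.834320.
Expected number = 305 × 0.834320 = 254.5.

254.5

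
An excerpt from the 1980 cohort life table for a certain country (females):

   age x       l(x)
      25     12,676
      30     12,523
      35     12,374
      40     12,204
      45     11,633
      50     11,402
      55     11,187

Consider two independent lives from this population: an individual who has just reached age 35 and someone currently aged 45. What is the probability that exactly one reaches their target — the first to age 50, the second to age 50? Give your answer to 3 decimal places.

p₁ = l(50)/l(35) = 11,402/12,374 = 0.921448; p₂ = l(50)/l(45) = 11,402/11,633 = 0.980143.
P(exactly one) = p₁(1−p₂) + (1−p₁)p₂ = 0.018297 + 0.076992 = 0.095289.

0.095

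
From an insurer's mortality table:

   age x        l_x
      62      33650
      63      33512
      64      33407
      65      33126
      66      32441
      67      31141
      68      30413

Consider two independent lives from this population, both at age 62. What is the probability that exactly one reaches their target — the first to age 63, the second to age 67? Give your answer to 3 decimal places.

p₁ = l_63/l_62 = 33512/33650 = 0.995899; p₂ = l_67/l_62 = 31141/33650 = 0.925438.
P(exactly one) = p₁(1−p₂) + (1−p₁)p₂ = 0.074256 + 0.003795 = 0.078051.

0.078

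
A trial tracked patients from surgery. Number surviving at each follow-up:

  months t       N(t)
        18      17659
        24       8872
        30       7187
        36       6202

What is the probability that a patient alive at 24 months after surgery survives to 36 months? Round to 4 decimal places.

The conditional survival probability is N(36)/N(24) = 6202/8872 = 0.699053.

0.6991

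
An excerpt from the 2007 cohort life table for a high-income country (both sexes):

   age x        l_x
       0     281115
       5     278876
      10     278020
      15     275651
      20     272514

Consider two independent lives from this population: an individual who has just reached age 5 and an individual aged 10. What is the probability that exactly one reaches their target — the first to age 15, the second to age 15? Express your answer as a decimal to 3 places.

p₁ = l_15/l_5 = 275651/278876 = 0.988436; p₂ = l_15/l_10 = 275651/278020 = 0.991479.
P(exactly one) = p₁(1−p₂) + (1−p₁)p₂ = 0.008422 + 0.011465 = 0.019888.

0.020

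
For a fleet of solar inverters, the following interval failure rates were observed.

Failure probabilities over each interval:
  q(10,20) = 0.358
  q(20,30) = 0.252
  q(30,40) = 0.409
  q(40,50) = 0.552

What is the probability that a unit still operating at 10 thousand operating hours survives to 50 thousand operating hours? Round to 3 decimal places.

0.127

Chaining the interval survival probabilities: (1 − 0.358) × (1 − 0.252) × (1 − 0.409) × (1 − 0.552).
= 0.642 × 0.748 × 0.591 × 0.448 = 0.127146.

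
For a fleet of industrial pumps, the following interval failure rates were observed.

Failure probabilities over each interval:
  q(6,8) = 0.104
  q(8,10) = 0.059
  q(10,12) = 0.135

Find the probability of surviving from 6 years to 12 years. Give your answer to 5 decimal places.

Survival from 6 to 12 is the product of surviving each interval: (1 − 0.104) × (1 − 0.059) × (1 − 0.135).
= 0.896 × 0.941 × 0.865 = 0.729313.

0.72931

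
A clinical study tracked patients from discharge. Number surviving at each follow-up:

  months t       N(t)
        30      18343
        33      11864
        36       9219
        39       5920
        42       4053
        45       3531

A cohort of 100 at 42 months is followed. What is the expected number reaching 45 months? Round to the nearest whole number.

The relevant probability is 3531/4053 = 0.871207.
Expected number = 100 × 0.871207 = 87.

87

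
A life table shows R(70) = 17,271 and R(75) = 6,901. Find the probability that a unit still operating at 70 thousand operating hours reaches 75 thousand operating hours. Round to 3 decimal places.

The conditional survival probability is R(75)/R(70) = 6,901/17,271 = 0.399572.

0.400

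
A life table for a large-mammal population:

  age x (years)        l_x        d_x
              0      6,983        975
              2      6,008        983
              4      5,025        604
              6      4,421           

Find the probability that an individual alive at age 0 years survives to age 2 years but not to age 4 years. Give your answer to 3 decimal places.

0.141

This is the probability of reaching 2 but not 4, conditional on being alive at 0: (l_2 − l_4) / l_0.
= (6,008 − 5,025) / 6,983 = 983 / 6,983 = 0.140770.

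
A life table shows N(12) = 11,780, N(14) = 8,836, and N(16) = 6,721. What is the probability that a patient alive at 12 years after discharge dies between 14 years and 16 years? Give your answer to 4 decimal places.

0.1795

This is the probability of reaching 14 but not 16, conditional on being alive at 12: (N(14) − N(16)) / N(12).
= (8,836 − 6,721) / 11,780 = 2,115 / 11,780 = 0.179542.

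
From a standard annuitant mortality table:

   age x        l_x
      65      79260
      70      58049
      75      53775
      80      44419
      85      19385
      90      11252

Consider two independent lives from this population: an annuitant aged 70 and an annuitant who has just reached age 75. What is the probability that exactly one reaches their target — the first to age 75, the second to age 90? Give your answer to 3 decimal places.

0.748

p₁ = l_75/l_70 = 53775/58049 = 0.926373; p₂ = l_90/l_75 = 11252/53775 = 0.209242.
P(exactly one) = p₁(1−p₂) + (1−p₁)p₂ = 0.732537 + 0.015406 = 0.747943.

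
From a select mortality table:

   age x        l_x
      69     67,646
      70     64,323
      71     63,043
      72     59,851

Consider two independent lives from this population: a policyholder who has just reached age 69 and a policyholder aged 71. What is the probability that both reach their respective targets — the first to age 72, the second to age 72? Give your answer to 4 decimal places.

0.8400

p₁ = l_72/l_69 = 59,851/67,646 = 0.884768; p₂ = l_72/l_71 = 59,851/63,043 = 0.949368.
P(both) = p₁ × p₂ = 0.884768 × 0.949368 = 0.839970.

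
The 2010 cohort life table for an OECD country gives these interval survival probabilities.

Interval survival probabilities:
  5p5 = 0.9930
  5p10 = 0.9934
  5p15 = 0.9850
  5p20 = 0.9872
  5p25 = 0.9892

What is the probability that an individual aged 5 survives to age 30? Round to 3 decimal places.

0.949

25p5 = 0.9930 × 0.9934 × 0.9850 × 0.9872 × 0.9892.
= 0.948853.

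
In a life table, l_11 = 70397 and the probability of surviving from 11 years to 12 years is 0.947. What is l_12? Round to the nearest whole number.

66666

l_12 = l_11 × p = 70397 × 0.947 = 66666.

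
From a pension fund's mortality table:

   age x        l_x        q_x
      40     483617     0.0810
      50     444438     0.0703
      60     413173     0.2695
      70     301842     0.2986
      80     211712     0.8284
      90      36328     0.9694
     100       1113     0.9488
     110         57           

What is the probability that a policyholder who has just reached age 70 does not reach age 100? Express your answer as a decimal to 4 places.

P(die before 100 | alive at 70) = 1 − l_100/l_70 = 1 − 1113/301842 = (300729)/301842 = 0.996313.

0.9963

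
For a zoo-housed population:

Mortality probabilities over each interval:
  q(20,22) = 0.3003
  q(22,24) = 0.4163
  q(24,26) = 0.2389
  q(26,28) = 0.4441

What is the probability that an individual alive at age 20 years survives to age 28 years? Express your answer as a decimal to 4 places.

The overall survival probability is (1 − 0.3003) × (1 − 0.4163) × (1 − 0.2389) × (1 − 0.4441).
= 0.6997 × 0.5837 × 0.7611 × 0.5559 = 0.172798.

0.1728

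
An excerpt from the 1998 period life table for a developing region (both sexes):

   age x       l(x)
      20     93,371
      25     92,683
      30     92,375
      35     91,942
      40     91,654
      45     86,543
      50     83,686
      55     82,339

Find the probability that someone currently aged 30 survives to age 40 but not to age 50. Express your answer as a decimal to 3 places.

0.086

This is the probability of reaching 40 but not 50, conditional on being alive at 30: (l(40) − l(50)) / l(30).
= (91,654 − 83,686) / 92,375 = 7,968 / 92,375 = 0.086257.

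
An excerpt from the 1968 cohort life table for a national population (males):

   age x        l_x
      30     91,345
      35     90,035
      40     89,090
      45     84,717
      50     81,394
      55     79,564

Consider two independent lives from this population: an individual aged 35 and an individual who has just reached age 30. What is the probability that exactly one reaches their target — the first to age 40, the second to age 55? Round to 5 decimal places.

0.13676

p₁ = l_40/l_35 = 89,090/90,035 = 0.989504; p₂ = l_55/l_30 = 79,564/91,345 = 0.871027.
P(exactly one) = p₁(1−p₂) + (1−p₁)p₂ = 0.127619 + 0.009142 = 0.136762.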